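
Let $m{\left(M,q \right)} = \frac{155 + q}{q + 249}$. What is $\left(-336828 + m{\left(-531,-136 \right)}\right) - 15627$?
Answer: $- \frac{39827396}{113} \approx -3.5246 \cdot 10^{5}$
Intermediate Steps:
$m{\left(M,q \right)} = \frac{155 + q}{249 + q}$
$\left(-336828 + m{\left(-531,-136 \right)}\right) - 15627 = \left(-336828 + \frac{155 - 136}{249 - 136}\right) - 15627 = \left(-336828 + \frac{1}{113} \cdot 19\right) - 15627 = \left(-336828 + \frac{19}{113}\right) - 15627 = - \frac{38061545}{113} - 15627 = - \frac{39827396}{113}$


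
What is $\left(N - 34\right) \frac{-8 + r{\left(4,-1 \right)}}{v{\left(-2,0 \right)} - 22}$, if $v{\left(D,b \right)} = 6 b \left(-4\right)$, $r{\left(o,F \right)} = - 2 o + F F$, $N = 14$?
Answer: $- \frac{150}{11} \approx -13.636$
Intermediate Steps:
$r{\left(o,F \right)} = F^{2} - 2 o$ ($r{\left(o,F \right)} = - 2 o + F^{2} = F^{2} - 2 o$)
$v{\left(D,b \right)} = - 24 b$
$\left(N - 34\right) \frac{-8 + r{\left(4,-1 \right)}}{v{\left(-2,0 \right)} - 22} = \left(14 - 34\right) \frac{-8 + \left(\left(-1\right)^{2} - 8\right)}{\left(-24\right) 0 - 22} = - 20 \frac{-8 + \left(1 - 8\right)}{0 - 22} = - 20 \frac{-8 - 7}{-22} = - 20 \left(\left(-15\right) \left(- \frac{1}{22}\right)\right) = \left(-20\right) \frac{15}{22} = - \frac{150}{11}$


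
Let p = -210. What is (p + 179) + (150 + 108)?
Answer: 227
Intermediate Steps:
(p + 179) + (150 + 108) = (-210 + 179) + (150 + 108) = -31 + 258 = 227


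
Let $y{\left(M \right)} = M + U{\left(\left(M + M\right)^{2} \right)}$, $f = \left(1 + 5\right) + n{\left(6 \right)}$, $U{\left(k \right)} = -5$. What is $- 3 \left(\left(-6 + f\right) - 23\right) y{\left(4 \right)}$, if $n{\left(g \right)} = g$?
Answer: $-51$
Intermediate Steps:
$f = 12$ ($f = \left(1 + 5\right) + 6 = 6 + 6 = 12$)
$y{\left(M \right)} = -5 + M$ ($y{\left(M \right)} = M - 5 = -5 + M$)
$- 3 \left(\left(-6 + f\right) - 23\right) y{\left(4 \right)} = - 3 \left(\left(-6 + 12\right) - 23\right) \left(-5 + 4\right) = - 3 \left(6 - 23\right) \left(-1\right) = \left(-3\right) \left(-17\right) \left(-1\right) = 51 \left(-1\right) = -51$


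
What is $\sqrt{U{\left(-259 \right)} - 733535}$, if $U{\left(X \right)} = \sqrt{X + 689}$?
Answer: $\sqrt{-733535 + \sqrt{430}} \approx 856.45 i$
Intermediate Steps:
$U{\left(X \right)} = \sqrt{689 + X}$
$\sqrt{U{\left(-259 \right)} - 733535} = \sqrt{\sqrt{689 - 259} - 733535} = \sqrt{\sqrt{430} - 733535} = \sqrt{-733535 + \sqrt{430}}$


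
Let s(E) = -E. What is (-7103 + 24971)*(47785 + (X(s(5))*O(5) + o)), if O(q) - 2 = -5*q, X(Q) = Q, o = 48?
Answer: 856734864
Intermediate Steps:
O(q) = 2 - 5*q
(-7103 + 24971)*(47785 + (X(s(5))*O(5) + o)) = (-7103 + 24971)*(47785 + ((-1*5)*(2 - 5*5) + 48)) = 17868*(47785 + (-5*(2 - 25) + 48)) = 17868*(47785 + (-5*(-23) + 48)) = 17868*(47785 + (115 + 48)) = 17868*(47785 + 163) = 17868*47948 = 856734864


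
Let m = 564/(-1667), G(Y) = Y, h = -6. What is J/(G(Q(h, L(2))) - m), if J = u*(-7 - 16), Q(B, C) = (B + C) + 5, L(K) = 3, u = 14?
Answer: -268387/1949 ≈ -137.71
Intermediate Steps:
Q(B, C) = 5 + B + C
J = -322 (J = 14*(-7 - 16) = 14*(-23) = -322)
m = -564/1667 (m = 564*(-1/1667) = -564/1667 ≈ -0.33833)
J/(G(Q(h, L(2))) - m) = -322/((5 - 6 + 3) - 1*(-564/1667)) = -322/(2 + 564/1667) = -322/3898/1667 = -322*1667/3898 = -268387/1949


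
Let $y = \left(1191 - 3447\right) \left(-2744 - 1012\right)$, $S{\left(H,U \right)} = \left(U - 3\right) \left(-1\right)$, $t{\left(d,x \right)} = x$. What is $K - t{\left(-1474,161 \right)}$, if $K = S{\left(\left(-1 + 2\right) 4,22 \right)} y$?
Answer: $-160997345$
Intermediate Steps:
$S{\left(H,U \right)} = 3 - U$ ($S{\left(H,U \right)} = \left(-3 + U\right) \left(-1\right) = 3 - U$)
$y = 8473536$ ($y = \left(-2256\right) \left(-3756\right) = 8473536$)
$K = -160997184$ ($K = \left(3 - 22\right) 8473536 = \left(-19\right) 8473536 = -160997184$)
$K - t{\left(-1474,161 \right)} = -160997184 - 161 = -160997345$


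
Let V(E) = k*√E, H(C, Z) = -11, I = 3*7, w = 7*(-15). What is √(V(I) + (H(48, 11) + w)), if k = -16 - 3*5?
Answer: √(-116 - 31*√21) ≈ 16.064*I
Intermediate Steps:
w = -105
k = -31 (k = -16 - 1*15 = -16 - 15 = -31)
I = 21
V(E) = -31*√E
√(V(I) + (H(48, 11) + w)) = √(-31*√21 + (-11 - 105)) = √(-31*√21 - 116) = √(-116 - 31*√21)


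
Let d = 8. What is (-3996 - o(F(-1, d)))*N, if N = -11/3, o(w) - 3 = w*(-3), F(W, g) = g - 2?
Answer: 14597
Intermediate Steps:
F(W, g) = -2 + g
o(w) = 3 - 3*w (o(w) = 3 + w*(-3) = 3 - 3*w)
N = -11/3 (N = -11*⅓ = -11/3 ≈ -3.6667)
(-3996 - o(F(-1, d)))*N = (-3996 - (3 - 3*(-2 + 8)))*(-11/3) = (-3996 - (3 - 3*6))*(-11/3) = (-3996 - (3 - 18))*(-11/3) = (-3996 - 1*(-15))*(-11/3) = (-3996 + 15)*(-11/3) = -3981*(-11/3) = 14597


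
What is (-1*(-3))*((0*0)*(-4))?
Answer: 0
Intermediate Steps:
(-1*(-3))*((0*0)*(-4)) = 3*(0*(-4)) = 3*0 = 0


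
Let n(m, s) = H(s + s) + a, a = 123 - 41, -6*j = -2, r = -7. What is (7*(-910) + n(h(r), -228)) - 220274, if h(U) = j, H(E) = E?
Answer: -227018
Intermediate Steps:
j = ⅓ (j = -⅙*(-2) = ⅓ ≈ 0.33333)
h(U) = ⅓
a = 82
n(m, s) = 82 + 2*s (n(m, s) = (s + s) + 82 = 2*s + 82 = 82 + 2*s)
(7*(-910) + n(h(r), -228)) - 220274 = (7*(-910) + (82 + 2*(-228))) - 220274 = (-6370 + (82 - 456)) - 220274 = (-6370 - 374) - 220274 = -6744 - 220274 = -227018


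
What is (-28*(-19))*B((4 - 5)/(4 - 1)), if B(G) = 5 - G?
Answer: 8512/3 ≈ 2837.3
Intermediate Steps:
(-28*(-19))*B((4 - 5)/(4 - 1)) = (-28*(-19))*(5 - (4 - 5)/(4 - 1)) = 532*(5 - (-1)/3) = 532*(5 - 1*(-⅓)) = 532*(5 + ⅓) = 532*(16/3) = 8512/3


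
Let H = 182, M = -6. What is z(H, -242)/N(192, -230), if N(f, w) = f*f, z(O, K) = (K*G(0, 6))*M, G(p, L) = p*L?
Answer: 0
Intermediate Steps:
G(p, L) = L*p
z(O, K) = 0 (z(O, K) = (K*(6*0))*(-6) = (K*0)*(-6) = 0*(-6) = 0)
N(f, w) = f²
z(H, -242)/N(192, -230) = 0/(192²) = 0/36864 = 0*(1/36864) = 0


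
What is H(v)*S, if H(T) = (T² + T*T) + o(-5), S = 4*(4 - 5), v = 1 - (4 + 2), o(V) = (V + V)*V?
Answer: -400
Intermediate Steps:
o(V) = 2*V² (o(V) = (2*V)*V = 2*V²)
v = -5 (v = 1 - 1*6 = 1 - 6 = -5)
S = -4 (S = 4*(-1) = -4)
H(T) = 50 + 2*T² (H(T) = (T² + T*T) + 2*(-5)² = (T² + T²) + 2*25 = 2*T² + 50 = 50 + 2*T²)
H(v)*S = (50 + 2*(-5)²)*(-4) = (50 + 2*25)*(-4) = (50 + 50)*(-4) = 100*(-4) = -400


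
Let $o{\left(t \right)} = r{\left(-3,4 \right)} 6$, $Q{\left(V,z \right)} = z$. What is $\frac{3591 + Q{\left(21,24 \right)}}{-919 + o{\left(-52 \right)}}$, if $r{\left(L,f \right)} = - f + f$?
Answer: $- \frac{3615}{919} \approx -3.9336$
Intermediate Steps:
$r{\left(L,f \right)} = 0$
$o{\left(t \right)} = 0$ ($o{\left(t \right)} = 0 \cdot 6 = 0$)
$\frac{3591 + Q{\left(21,24 \right)}}{-919 + o{\left(-52 \right)}} = \frac{3591 + 24}{-919 + 0} = \frac{3615}{-919} = 3615 \left(- \frac{1}{919}\right) = - \frac{3615}{919}$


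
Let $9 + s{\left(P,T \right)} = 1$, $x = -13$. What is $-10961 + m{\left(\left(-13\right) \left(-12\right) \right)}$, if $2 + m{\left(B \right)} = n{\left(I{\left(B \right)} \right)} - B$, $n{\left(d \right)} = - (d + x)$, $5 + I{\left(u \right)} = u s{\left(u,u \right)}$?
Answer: $-9853$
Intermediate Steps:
$s{\left(P,T \right)} = -8$ ($s{\left(P,T \right)} = -9 + 1 = -8$)
$I{\left(u \right)} = -5 - 8 u$ ($I{\left(u \right)} = -5 + u \left(-8\right) = -5 - 8 u$)
$n{\left(d \right)} = 13 - d$ ($n{\left(d \right)} = - (d - 13) = - (-13 + d) = 13 - d$)
$m{\left(B \right)} = 16 + 7 B$ ($m{\left(B \right)} = -2 - \left(-18 - 7 B\right) = -2 + \left(\left(13 + \left(5 + 8 B\right)\right) - B\right) = -2 + \left(\left(18 + 8 B\right) - B\right) = -2 + \left(18 + 7 B\right) = 16 + 7 B$)
$-10961 + m{\left(\left(-13\right) \left(-12\right) \right)} = -10961 + \left(16 + 7 \left(\left(-13\right) \left(-12\right)\right)\right) = -10961 + \left(16 + 7 \cdot 156\right) = -10961 + \left(16 + 1092\right) = -10961 + 1108 = -9853$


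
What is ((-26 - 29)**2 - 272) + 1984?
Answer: 4737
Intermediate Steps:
((-26 - 29)**2 - 272) + 1984 = ((-55)**2 - 272) + 1984 = (3025 - 272) + 1984 = 2753 + 1984 = 4737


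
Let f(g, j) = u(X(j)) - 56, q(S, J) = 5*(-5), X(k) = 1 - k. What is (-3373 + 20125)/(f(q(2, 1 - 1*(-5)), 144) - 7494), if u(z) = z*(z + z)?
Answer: 1396/2779 ≈ 0.50234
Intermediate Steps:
u(z) = 2*z² (u(z) = z*(2*z) = 2*z²)
q(S, J) = -25
f(g, j) = -56 + 2*(1 - j)² (f(g, j) = 2*(1 - j)² - 56 = -56 + 2*(1 - j)²)
(-3373 + 20125)/(f(q(2, 1 - 1*(-5)), 144) - 7494) = (-3373 + 20125)/((-56 + 2*(-1 + 144)²) - 7494) = 16752/((-56 + 2*143²) - 7494) = 16752/((-56 + 2*20449) - 7494) = 16752/((-56 + 40898) - 7494) = 16752/(40842 - 7494) = 16752/33348 = 16752*(1/33348) = 1396/2779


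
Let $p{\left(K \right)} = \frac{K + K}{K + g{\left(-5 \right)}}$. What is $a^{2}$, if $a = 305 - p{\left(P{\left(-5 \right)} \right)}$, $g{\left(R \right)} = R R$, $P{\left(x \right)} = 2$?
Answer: $\frac{67749361}{729} \approx 92935.0$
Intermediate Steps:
$g{\left(R \right)} = R^{2}$
$p{\left(K \right)} = \frac{2 K}{25 + K}$ ($p{\left(K \right)} = \frac{K + K}{K + \left(-5\right)^{2}} = \frac{2 K}{K + 25} = \frac{2 K}{25 + K}$)
$a = \frac{8231}{27}$ ($a = 305 - 2 \cdot 2 \frac{1}{25 + 2} = 305 - 2 \cdot 2 \cdot \frac{1}{27} = 305 - \frac{4}{27} = \frac{8231}{27} \approx 304.85$)
$a^{2} = \left(\frac{8231}{27}\right)^{2} = \frac{67749361}{729}$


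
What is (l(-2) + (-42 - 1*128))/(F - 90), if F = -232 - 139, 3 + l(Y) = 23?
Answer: 150/461 ≈ 0.32538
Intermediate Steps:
l(Y) = 20 (l(Y) = -3 + 23 = 20)
F = -371
(l(-2) + (-42 - 1*128))/(F - 90) = (20 + (-42 - 1*128))/(-371 - 90) = (20 + (-42 - 128))/(-461) = (20 - 170)*(-1/461) = -150*(-1/461) = 150/461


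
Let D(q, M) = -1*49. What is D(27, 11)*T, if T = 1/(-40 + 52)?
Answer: -49/12 ≈ -4.0833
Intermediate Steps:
D(q, M) = -49
T = 1/12 ≈ 0.083333
D(27, 11)*T = -49*1/12 = -49/12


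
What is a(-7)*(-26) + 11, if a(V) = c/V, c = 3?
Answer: 155/7 ≈ 22.143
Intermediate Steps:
a(V) = 3/V
a(-7)*(-26) + 11 = (3/(-7))*(-26) + 11 = (3*(-⅐))*(-26) + 11 = -3/7*(-26) + 11 = 78/7 + 11 = 155/7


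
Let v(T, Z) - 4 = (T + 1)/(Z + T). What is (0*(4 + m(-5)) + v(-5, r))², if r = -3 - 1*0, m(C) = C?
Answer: 81/4 ≈ 20.250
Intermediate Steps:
r = -3 (r = -3 + 0 = -3)
v(T, Z) = 4 + (1 + T)/(T + Z) (v(T, Z) = 4 + (T + 1)/(Z + T) = 4 + (1 + T)/(T + Z))
(0*(4 + m(-5)) + v(-5, r))² = (0*(4 - 5) + (1 + 4*(-3) + 5*(-5))/(-5 - 3))² = (0*(-1) + (1 - 12 - 25)/(-8))² = (0 - ⅛*(-36))² = (0 + 9/2)² = (9/2)² = 81/4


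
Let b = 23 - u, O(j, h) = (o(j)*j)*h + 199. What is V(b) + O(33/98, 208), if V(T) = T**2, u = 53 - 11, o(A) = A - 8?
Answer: 55844/2401 ≈ 23.259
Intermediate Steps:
o(A) = -8 + A
u = 42
O(j, h) = 199 + h*j*(-8 + j) (O(j, h) = ((-8 + j)*j)*h + 199 = (j*(-8 + j))*h + 199 = h*j*(-8 + j) + 199 = 199 + h*j*(-8 + j))
b = -19 (b = 23 - 1*42 = 23 - 42 = -19)
V(b) + O(33/98, 208) = (-19)**2 + (199 + 208*(33/98)*(-8 + 33/98)) = 361 + (199 + 208*(33*(1/98))*(-8 + 33*(1/98))) = 361 + (199 + 208*(33/98)*(-8 + 33/98)) = 361 + (199 + 208*(33/98)*(-751/98)) = 361 + (199 - 1288716/2401) = 361 - 810917/2401 = 55844/2401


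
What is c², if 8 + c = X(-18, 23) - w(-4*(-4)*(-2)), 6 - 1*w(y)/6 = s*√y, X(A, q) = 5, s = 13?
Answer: -193167 - 24336*I*√2 ≈ -1.9317e+5 - 34416.0*I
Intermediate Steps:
w(y) = 36 - 78*√y
c = -39 + 312*I*√2 (c = -8 + (5 - (36 - 78*4*I*√2)) = -8 + (5 - (36 - 312*I*√2)) = -8 + (5 + (-36 + 312*I*√2)) = -8 + (-31 + 312*I*√2) = -39 + 312*I*√2 ≈ -39.0 + 441.23*I)
c² = (-39 + 312*I*√2)²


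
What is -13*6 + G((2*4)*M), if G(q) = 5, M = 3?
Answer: -73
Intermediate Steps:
-13*6 + G((2*4)*M) = -13*6 + 5 = -78 + 5 = -73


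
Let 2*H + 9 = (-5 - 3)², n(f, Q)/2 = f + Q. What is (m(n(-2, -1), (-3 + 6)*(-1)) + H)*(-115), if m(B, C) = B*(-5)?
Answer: -13225/2 ≈ -6612.5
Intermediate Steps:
n(f, Q) = 2*Q + 2*f (n(f, Q) = 2*(f + Q) = 2*(Q + f) = 2*Q + 2*f)
m(B, C) = -5*B
H = 55/2 (H = -9/2 + (-5 - 3)²/2 = -9/2 + (½)*(-8)² = -9/2 + (½)*64 = -9/2 + 32 = 55/2 ≈ 27.500)
(m(n(-2, -1), (-3 + 6)*(-1)) + H)*(-115) = (-5*(2*(-1) + 2*(-2)) + 55/2)*(-115) = (-5*(-2 - 4) + 55/2)*(-115) = (-5*(-6) + 55/2)*(-115) = (30 + 55/2)*(-115) = (115/2)*(-115) = -13225/2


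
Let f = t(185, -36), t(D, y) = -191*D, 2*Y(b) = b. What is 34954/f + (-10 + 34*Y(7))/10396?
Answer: -359530269/367342660 ≈ -0.97873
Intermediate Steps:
Y(b) = b/2
f = -35335 (f = -191*185 = -35335)
34954/f + (-10 + 34*Y(7))/10396 = 34954/(-35335) + (-10 + 34*((1/2)*7))/10396 = 34954*(-1/35335) + (-10 + 34*(7/2))*(1/10396) = -34954/35335 + (-10 + 119)*(1/10396) = -34954/35335 + 109*(1/10396) = -34954/35335 + 109/10396 = -359530269/367342660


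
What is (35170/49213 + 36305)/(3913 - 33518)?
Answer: -357342627/291390173 ≈ -1.2263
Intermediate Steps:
(35170/49213 + 36305)/(3913 - 33518) = (35170*(1/49213) + 36305)/(-29605) = (35170/49213 + 36305)*(-1/29605) = (1786713135/49213)*(-1/29605) = -357342627/291390173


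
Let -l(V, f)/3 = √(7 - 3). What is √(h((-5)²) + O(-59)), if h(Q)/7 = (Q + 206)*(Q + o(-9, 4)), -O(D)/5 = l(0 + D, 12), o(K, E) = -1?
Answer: √38838 ≈ 197.07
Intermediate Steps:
l(V, f) = -6 (l(V, f) = -3*√(7 - 3) = -3*√4 = -3*2 = -6)
O(D) = 30 (O(D) = -5*(-6) = 30)
h(Q) = 7*(-1 + Q)*(206 + Q) (h(Q) = 7*((Q + 206)*(Q - 1)) = 7*((206 + Q)*(-1 + Q)) = 7*((-1 + Q)*(206 + Q)) = 7*(-1 + Q)*(206 + Q))
√(h((-5)²) + O(-59)) = √((-1442 + 7*((-5)²)² + 1435*(-5)²) + 30) = √((-1442 + 7*25² + 1435*25) + 30) = √((-1442 + 7*625 + 35875) + 30) = √((-1442 + 4375 + 35875) + 30) = √(38808 + 30) = √38838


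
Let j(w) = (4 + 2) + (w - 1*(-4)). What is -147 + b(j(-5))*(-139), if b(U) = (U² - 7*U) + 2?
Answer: 965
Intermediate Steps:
j(w) = 10 + w (j(w) = 6 + (w + 4) = 6 + (4 + w) = 10 + w)
b(U) = 2 + U² - 7*U
-147 + b(j(-5))*(-139) = -147 + (2 + (10 - 5)² - 7*(10 - 5))*(-139) = -147 + (2 + 5² - 7*5)*(-139) = -147 + (2 + 25 - 35)*(-139) = -147 - 8*(-139) = -147 + 1112 = 965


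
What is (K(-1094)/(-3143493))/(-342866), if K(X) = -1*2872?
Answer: -1436/538898435469 ≈ -2.6647e-9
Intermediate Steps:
K(X) = -2872
(K(-1094)/(-3143493))/(-342866) = -2872/(-3143493)/(-342866) = -2872*(-1/3143493)*(-1/342866) = (2872/3143493)*(-1/342866) = -1436/538898435469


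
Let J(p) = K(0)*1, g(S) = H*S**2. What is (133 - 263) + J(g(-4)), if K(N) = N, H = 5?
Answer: -130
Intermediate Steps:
g(S) = 5*S**2
J(p) = 0 (J(p) = 0*1 = 0)
(133 - 263) + J(g(-4)) = (133 - 263) + 0 = -130 + 0 = -130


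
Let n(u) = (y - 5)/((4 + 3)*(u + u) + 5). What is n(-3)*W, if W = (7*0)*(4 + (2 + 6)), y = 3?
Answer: 0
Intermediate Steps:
n(u) = -2/(5 + 14*u) (n(u) = (3 - 5)/((4 + 3)*(u + u) + 5) = -2/(7*(2*u) + 5) = -2/(14*u + 5) = -2/(5 + 14*u))
W = 0 (W = 0*(4 + 8) = 0*12 = 0)
n(-3)*W = -2/(5 + 14*(-3))*0 = -2/(5 - 42)*0 = -2/(-37)*0 = -2*(-1/37)*0 = (2/37)*0 = 0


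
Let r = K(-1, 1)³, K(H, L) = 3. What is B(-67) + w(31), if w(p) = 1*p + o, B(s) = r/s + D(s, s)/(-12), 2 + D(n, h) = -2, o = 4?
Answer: 7021/201 ≈ 34.930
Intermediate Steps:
D(n, h) = -4 (D(n, h) = -2 - 2 = -4)
r = 27 (r = 3³ = 27)
B(s) = ⅓ + 27/s (B(s) = 27/s - 4/(-12) = 27/s - 4*(-1/12) = 27/s + ⅓ = ⅓ + 27/s)
w(p) = 4 + p (w(p) = 1*p + 4 = p + 4 = 4 + p)
B(-67) + w(31) = (⅓)*(81 - 67)/(-67) + (4 + 31) = (⅓)*(-1/67)*14 + 35 = -14/201 + 35 = 7021/201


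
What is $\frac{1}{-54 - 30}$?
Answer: $- \frac{1}{84} \approx -0.011905$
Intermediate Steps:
$\frac{1}{-54 - 30} = \frac{1}{-84} = - \frac{1}{84}$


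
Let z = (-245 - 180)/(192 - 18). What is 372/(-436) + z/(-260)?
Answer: -832199/986232 ≈ -0.84382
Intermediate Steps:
z = -425/174 ≈ -2.4425
372/(-436) + z/(-260) = 372/(-436) - 425/174/(-260) = 372*(-1/436) - 425/174*(-1/260) = -93/109 + 85/9048 = -832199/986232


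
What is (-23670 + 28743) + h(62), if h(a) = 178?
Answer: 5251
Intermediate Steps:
(-23670 + 28743) + h(62) = (-23670 + 28743) + 178 = 5073 + 178 = 5251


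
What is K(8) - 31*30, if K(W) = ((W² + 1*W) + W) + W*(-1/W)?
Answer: -851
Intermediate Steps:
K(W) = -1 + W² + 2*W (K(W) = ((W² + W) + W) - 1 = ((W + W²) + W) - 1 = (W² + 2*W) - 1 = -1 + W² + 2*W)
K(8) - 31*30 = (-1 + 8² + 2*8) - 31*30 = (-1 + 64 + 16) - 930 = 79 - 930 = -851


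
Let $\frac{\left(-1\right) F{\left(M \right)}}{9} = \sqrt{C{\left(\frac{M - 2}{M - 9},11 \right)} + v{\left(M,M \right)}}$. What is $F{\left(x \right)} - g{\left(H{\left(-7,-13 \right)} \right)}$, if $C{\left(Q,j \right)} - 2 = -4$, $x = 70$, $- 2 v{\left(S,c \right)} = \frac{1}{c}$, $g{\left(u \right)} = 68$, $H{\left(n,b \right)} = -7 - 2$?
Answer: $-68 - \frac{9 i \sqrt{9835}}{70} \approx -68.0 - 12.751 i$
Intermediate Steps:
$H{\left(n,b \right)} = -9$
$v{\left(S,c \right)} = - \frac{1}{2 c}$
$C{\left(Q,j \right)} = -2$ ($C{\left(Q,j \right)} = 2 - 4 = -2$)
$F{\left(M \right)} = - 9 \sqrt{-2 - \frac{1}{2 M}}$
$F{\left(x \right)} - g{\left(H{\left(-7,-13 \right)} \right)} = - \frac{9 \sqrt{-8 - \frac{2}{70}}}{2} - 68 = - \frac{9 \sqrt{-8 - \frac{1}{35}}}{2} - 68 = - \frac{9 \sqrt{- \frac{281}{35}}}{2} - 68 = - \frac{9 \frac{i \sqrt{9835}}{35}}{2} - 68 = - \frac{9 i \sqrt{9835}}{70} - 68 = -68 - \frac{9 i \sqrt{9835}}{70}$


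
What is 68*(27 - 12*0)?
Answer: 1836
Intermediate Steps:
68*(27 - 12*0) = 68*(27 + 0) = 68*27 = 1836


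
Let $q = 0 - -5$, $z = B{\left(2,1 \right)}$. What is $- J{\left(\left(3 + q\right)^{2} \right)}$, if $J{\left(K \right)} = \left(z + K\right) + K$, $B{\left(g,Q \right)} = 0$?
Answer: $-128$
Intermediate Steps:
$z = 0$
$q = 5$ ($q = 0 + 5 = 5$)
$J{\left(K \right)} = 2 K$ ($J{\left(K \right)} = \left(0 + K\right) + K = K + K = 2 K$)
$- J{\left(\left(3 + q\right)^{2} \right)} = - 2 \left(3 + 5\right)^{2} = - 2 \cdot 8^{2} = - 2 \cdot 64 = \left(-1\right) 128 = -128$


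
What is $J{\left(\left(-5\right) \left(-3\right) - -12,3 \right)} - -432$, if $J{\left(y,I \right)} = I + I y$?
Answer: $516$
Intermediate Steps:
$J{\left(\left(-5\right) \left(-3\right) - -12,3 \right)} - -432 = 3 \left(1 - -27\right) - -432 = 3 \left(1 + \left(15 + 12\right)\right) + 432 = 3 \left(1 + 27\right) + 432 = 3 \cdot 28 + 432 = 84 + 432 = 516$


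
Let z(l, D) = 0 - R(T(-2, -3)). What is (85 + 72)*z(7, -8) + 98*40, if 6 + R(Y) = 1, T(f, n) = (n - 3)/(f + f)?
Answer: 4705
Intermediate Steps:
T(f, n) = (-3 + n)/(2*f) (T(f, n) = (-3 + n)/((2*f)) = (-3 + n)*(1/(2*f)) = (-3 + n)/(2*f))
R(Y) = -5 (R(Y) = -6 + 1 = -5)
z(l, D) = 5 (z(l, D) = 0 - 1*(-5) = 0 + 5 = 5)
(85 + 72)*z(7, -8) + 98*40 = (85 + 72)*5 + 98*40 = 157*5 + 3920 = 785 + 3920 = 4705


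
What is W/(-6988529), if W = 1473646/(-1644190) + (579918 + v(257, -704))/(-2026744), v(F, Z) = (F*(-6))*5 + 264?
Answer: 245497245394/1455515006827166465 ≈ 1.6867e-7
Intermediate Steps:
v(F, Z) = 264 - 30*F (v(F, Z) = -6*F*5 + 264 = -30*F + 264 = 264 - 30*F)
W = -245497245394/208272013585 (W = 1473646/(-1644190) + (579918 + (264 - 30*257))/(-2026744) = 1473646*(-1/1644190) + (579918 + (264 - 7710))*(-1/2026744) = -736823/822095 + (579918 - 7446)*(-1/2026744) = -736823/822095 + 572472*(-1/2026744) = -736823/822095 - 71559/253343 = -245497245394/208272013585 ≈ -1.1787)
W/(-6988529) = -245497245394/208272013585/(-6988529) = -245497245394/208272013585*(-1/6988529) = 245497245394/1455515006827166465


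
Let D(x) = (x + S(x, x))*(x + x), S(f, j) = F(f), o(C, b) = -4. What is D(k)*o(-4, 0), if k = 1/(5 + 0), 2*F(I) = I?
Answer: -12/25 ≈ -0.48000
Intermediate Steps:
F(I) = I/2
S(f, j) = f/2
k = ⅕ (k = 1/5 = ⅕ ≈ 0.20000)
D(x) = 3*x² (D(x) = (x + x/2)*(x + x) = (3*x/2)*(2*x) = 3*x²)
D(k)*o(-4, 0) = (3*(⅕)²)*(-4) = (3*(1/25))*(-4) = (3/25)*(-4) = -12/25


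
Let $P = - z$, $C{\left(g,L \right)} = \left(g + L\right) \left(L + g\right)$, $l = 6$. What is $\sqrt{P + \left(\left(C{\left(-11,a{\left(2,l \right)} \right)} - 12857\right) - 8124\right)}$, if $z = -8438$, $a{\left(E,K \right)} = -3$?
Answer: $i \sqrt{12347} \approx 111.12 i$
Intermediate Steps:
$C{\left(g,L \right)} = \left(L + g\right)^{2}$ ($C{\left(g,L \right)} = \left(L + g\right) \left(L + g\right) = \left(L + g\right)^{2}$)
$P = 8438$ ($P = \left(-1\right) \left(-8438\right) = 8438$)
$\sqrt{P + \left(\left(C{\left(-11,a{\left(2,l \right)} \right)} - 12857\right) - 8124\right)} = \sqrt{8438 - \left(20981 - \left(-3 - 11\right)^{2}\right)} = \sqrt{8438 - \left(20981 - 196\right)} = \sqrt{8438 + \left(\left(196 - 12857\right) - 8124\right)} = \sqrt{8438 - 20785} = \sqrt{-12347} = i \sqrt{12347}$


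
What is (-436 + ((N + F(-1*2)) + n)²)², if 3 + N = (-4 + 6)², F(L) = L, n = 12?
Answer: 99225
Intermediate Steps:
N = 1 (N = -3 + (-4 + 6)² = -3 + 2² = -3 + 4 = 1)
(-436 + ((N + F(-1*2)) + n)²)² = (-436 + ((1 - 1*2) + 12)²)² = (-436 + ((1 - 2) + 12)²)² = (-436 + (-1 + 12)²)² = (-436 + 11²)² = (-436 + 121)² = (-315)² = 99225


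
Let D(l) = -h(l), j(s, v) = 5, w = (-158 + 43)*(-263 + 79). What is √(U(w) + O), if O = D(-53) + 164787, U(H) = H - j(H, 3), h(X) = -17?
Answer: √185959 ≈ 431.23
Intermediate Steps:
w = 21160 (w = -115*(-184) = 21160)
D(l) = 17 (D(l) = -1*(-17) = 17)
U(H) = -5 + H (U(H) = H - 1*5 = H - 5 = -5 + H)
O = 164804 (O = 17 + 164787 = 164804)
√(U(w) + O) = √((-5 + 21160) + 164804) = √(21155 + 164804) = √185959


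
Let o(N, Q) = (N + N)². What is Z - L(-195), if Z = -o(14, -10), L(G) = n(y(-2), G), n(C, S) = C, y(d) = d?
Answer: -782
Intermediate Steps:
o(N, Q) = 4*N² (o(N, Q) = (2*N)² = 4*N²)
L(G) = -2
Z = -784 (Z = -4*14² = -4*196 = -1*784 = -784)
Z - L(-195) = -784 - 1*(-2) = -784 + 2 = -782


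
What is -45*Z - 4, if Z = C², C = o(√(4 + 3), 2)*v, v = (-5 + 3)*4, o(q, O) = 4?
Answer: -46084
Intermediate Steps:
v = -8 (v = -2*4 = -8)
C = -32 (C = 4*(-8) = -32)
Z = 1024 (Z = (-32)² = 1024)
-45*Z - 4 = -45*1024 - 4 = -46080 - 4 = -46084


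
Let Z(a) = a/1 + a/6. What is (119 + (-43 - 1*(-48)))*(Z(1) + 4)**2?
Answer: 29791/9 ≈ 3310.1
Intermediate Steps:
Z(a) = 7*a/6 (Z(a) = a*1 + a*(1/6) = a + a/6 = 7*a/6)
(119 + (-43 - 1*(-48)))*(Z(1) + 4)**2 = (119 + (-43 - 1*(-48)))*((7/6)*1 + 4)**2 = (119 + (-43 + 48))*(7/6 + 4)**2 = (119 + 5)*(31/6)**2 = 124*(961/36) = 29791/9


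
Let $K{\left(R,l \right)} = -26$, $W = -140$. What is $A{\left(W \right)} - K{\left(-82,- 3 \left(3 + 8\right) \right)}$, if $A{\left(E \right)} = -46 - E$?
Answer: $120$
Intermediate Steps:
$A{\left(W \right)} - K{\left(-82,- 3 \left(3 + 8\right) \right)} = \left(-46 - -140\right) - -26 = \left(-46 + 140\right) + 26 = 94 + 26 = 120$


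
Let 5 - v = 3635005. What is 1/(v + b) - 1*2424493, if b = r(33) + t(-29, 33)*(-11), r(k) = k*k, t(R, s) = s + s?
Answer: -8812151964042/3634637 ≈ -2.4245e+6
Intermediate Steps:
v = -3635000 (v = 5 - 1*3635005 = 5 - 3635005 = -3635000)
t(R, s) = 2*s
r(k) = k²
b = 363 (b = 33² + (2*33)*(-11) = 1089 + 66*(-11) = 1089 - 726 = 363)
1/(v + b) - 1*2424493 = 1/(-3635000 + 363) - 1*2424493 = 1/(-3634637) - 2424493 = -1/3634637 - 2424493 = -8812151964042/3634637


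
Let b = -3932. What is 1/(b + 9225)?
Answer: 1/5293 ≈ 0.00018893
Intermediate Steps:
1/(b + 9225) = 1/(-3932 + 9225) = 1/5293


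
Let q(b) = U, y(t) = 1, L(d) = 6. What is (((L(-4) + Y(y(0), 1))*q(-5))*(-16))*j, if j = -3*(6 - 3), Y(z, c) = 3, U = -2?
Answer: -2592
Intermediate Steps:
q(b) = -2
j = -9 (j = -3*3 = -9)
(((L(-4) + Y(y(0), 1))*q(-5))*(-16))*j = (((6 + 3)*(-2))*(-16))*(-9) = ((9*(-2))*(-16))*(-9) = -18*(-16)*(-9) = 288*(-9) = -2592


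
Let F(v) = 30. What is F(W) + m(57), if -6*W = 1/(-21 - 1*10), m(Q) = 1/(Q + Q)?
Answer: 3421/114 ≈ 30.009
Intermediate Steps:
m(Q) = 1/(2*Q)
W = 1/186 (W = -1/(6*(-21 - 1*10)) = -1/(6*(-21 - 10)) = -⅙/(-31) = -⅙*(-1/31) = 1/186 ≈ 0.0053763)
F(W) + m(57) = 30 + (½)/57 = 30 + (½)*(1/57) = 30 + 1/114 = 3421/114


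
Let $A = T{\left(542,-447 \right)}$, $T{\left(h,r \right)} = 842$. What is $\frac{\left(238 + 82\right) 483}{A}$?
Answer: $\frac{77280}{421} \approx 183.56$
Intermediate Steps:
$A = 842$
$\frac{\left(238 + 82\right) 483}{A} = \frac{\left(238 + 82\right) 483}{842} = 320 \cdot 483 \cdot \frac{1}{842} = 154560 \cdot \frac{1}{842} = \frac{77280}{421}$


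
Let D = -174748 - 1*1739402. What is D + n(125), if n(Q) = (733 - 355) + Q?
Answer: -1913647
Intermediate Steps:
D = -1914150 (D = -174748 - 1739402 = -1914150)
n(Q) = 378 + Q
D + n(125) = -1914150 + (378 + 125) = -1914150 + 503 = -1913647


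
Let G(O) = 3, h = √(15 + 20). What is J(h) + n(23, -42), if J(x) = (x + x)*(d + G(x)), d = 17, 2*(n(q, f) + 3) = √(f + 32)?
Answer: -3 + 40*√35 + I*√10/2 ≈ 233.64 + 1.5811*I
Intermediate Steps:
n(q, f) = -3 + √(32 + f)/2 (n(q, f) = -3 + √(f + 32)/2 = -3 + √(32 + f)/2)
h = √35 ≈ 5.9161
J(x) = 40*x (J(x) = (x + x)*(17 + 3) = (2*x)*20 = 40*x)
J(h) + n(23, -42) = 40*√35 + (-3 + √(32 - 42)/2) = 40*√35 + (-3 + √(-10)/2) = 40*√35 + (-3 + (I*√10)/2) = 40*√35 + (-3 + I*√10/2) = -3 + 40*√35 + I*√10/2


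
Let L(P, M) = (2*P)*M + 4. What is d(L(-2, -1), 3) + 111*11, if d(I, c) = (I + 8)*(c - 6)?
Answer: 1173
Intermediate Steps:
L(P, M) = 4 + 2*M*P (L(P, M) = 2*M*P + 4 = 4 + 2*M*P)
d(I, c) = (-6 + c)*(8 + I) (d(I, c) = (8 + I)*(-6 + c) = (-6 + c)*(8 + I))
d(L(-2, -1), 3) + 111*11 = (-48 - 6*(4 + 2*(-1)*(-2)) + 8*3 + (4 + 2*(-1)*(-2))*3) + 111*11 = (-48 - 6*(4 + 4) + 24 + (4 + 4)*3) + 1221 = (-48 - 6*8 + 24 + 8*3) + 1221 = (-48 - 48 + 24 + 24) + 1221 = -48 + 1221 = 1173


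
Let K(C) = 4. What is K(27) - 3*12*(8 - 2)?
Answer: -212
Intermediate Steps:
K(27) - 3*12*(8 - 2) = 4 - 3*12*(8 - 2) = 4 - 36*6 = 4 - 1*216 = 4 - 216 = -212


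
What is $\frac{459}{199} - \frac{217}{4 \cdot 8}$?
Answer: $- \frac{28495}{6368} \approx -4.4747$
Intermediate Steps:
$\frac{459}{199} - \frac{217}{4 \cdot 8} = 459 \cdot \frac{1}{199} - \frac{217}{32} = \frac{459}{199} - \frac{217}{32} = - \frac{28495}{6368}$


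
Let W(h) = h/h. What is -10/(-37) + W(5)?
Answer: 47/37 ≈ 1.2703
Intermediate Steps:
W(h) = 1
-10/(-37) + W(5) = -10/(-37) + 1 = -10*(-1/37) + 1 = 10/37 + 1 = 47/37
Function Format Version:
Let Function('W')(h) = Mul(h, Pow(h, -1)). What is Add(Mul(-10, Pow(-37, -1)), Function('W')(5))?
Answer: Rational(47, 37) ≈ 1.2703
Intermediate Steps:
Function('W')(h) = 1
Add(Mul(-10, Pow(-37, -1)), Function('W')(5)) = Add(Mul(-10, Pow(-37, -1)), 1) = Add(Mul(-10, Rational(-1, 37)), 1) = Add(Rational(10, 37), 1) = Rational(47, 37)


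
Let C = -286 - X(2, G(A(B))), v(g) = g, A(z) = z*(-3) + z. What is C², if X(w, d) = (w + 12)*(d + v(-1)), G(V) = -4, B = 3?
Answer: 46656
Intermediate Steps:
A(z) = -2*z (A(z) = -3*z + z = -2*z)
X(w, d) = (-1 + d)*(12 + w) (X(w, d) = (w + 12)*(d - 1) = (12 + w)*(-1 + d) = (-1 + d)*(12 + w))
C = -216 (C = -286 - (-12 - 1*2 + 12*(-4) - 4*2) = -286 - (-12 - 2 - 48 - 8) = -286 - 1*(-70) = -286 + 70 = -216)
C² = (-216)² = 46656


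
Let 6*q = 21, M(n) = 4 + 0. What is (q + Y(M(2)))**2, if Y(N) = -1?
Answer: 25/4 ≈ 6.2500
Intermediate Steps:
M(n) = 4
q = 7/2 (q = (1/6)*21 = 7/2 ≈ 3.5000)
(q + Y(M(2)))**2 = (7/2 - 1)**2 = (5/2)**2 = 25/4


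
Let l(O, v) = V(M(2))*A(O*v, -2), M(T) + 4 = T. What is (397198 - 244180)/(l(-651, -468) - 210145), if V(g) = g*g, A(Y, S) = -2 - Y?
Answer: -51006/476275 ≈ -0.10709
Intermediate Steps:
M(T) = -4 + T
V(g) = g²
l(O, v) = -8 - 4*O*v (l(O, v) = (-4 + 2)²*(-2 - O*v) = (-2)²*(-2 - O*v) = 4*(-2 - O*v) = -8 - 4*O*v)
(397198 - 244180)/(l(-651, -468) - 210145) = (397198 - 244180)/((-8 - 4*(-651)*(-468)) - 210145) = 153018/((-8 - 1218672) - 210145) = 153018/(-1218680 - 210145) = 153018/(-1428825) = 153018*(-1/1428825) = -51006/476275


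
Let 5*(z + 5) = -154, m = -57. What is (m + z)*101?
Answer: -46864/5 ≈ -9372.8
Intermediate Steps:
z = -179/5 (z = -5 + (⅕)*(-154) = -5 - 154/5 = -179/5 ≈ -35.800)
(m + z)*101 = (-57 - 179/5)*101 = -464/5*101 = -46864/5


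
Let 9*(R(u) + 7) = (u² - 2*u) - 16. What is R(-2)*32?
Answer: -2272/9 ≈ -252.44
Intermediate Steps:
R(u) = -79/9 - 2*u/9 + u²/9 (R(u) = -7 + ((u² - 2*u) - 16)/9 = -7 + (-16 + u² - 2*u)/9 = -7 + (-16/9 - 2*u/9 + u²/9) = -79/9 - 2*u/9 + u²/9)
R(-2)*32 = (-79/9 - 2/9*(-2) + (⅑)*(-2)²)*32 = (-79/9 + 4/9 + (⅑)*4)*32 = (-79/9 + 4/9 + 4/9)*32 = -71/9*32 = -2272/9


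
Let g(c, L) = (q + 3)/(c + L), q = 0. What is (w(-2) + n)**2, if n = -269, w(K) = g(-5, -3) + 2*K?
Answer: 4782969/64 ≈ 74734.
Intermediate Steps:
g(c, L) = 3/(L + c) (g(c, L) = (0 + 3)/(c + L) = 3/(L + c))
w(K) = -3/8 + 2*K (w(K) = 3/(-3 - 5) + 2*K = 3/(-8) + 2*K = 3*(-1/8) + 2*K = -3/8 + 2*K)
(w(-2) + n)**2 = ((-3/8 + 2*(-2)) - 269)**2 = ((-3/8 - 4) - 269)**2 = (-35/8 - 269)**2 = (-2187/8)**2 = 4782969/64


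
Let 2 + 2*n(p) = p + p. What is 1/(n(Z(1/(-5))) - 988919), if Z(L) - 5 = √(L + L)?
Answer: -4944575/4889764386127 - I*√10/4889764386127 ≈ -1.0112e-6 - 6.4671e-13*I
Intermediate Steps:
Z(L) = 5 + √2*√L (Z(L) = 5 + √(L + L) = 5 + √(2*L) = 5 + √2*√L)
n(p) = -1 + p (n(p) = -1 + (p + p)/2 = -1 + (2*p)/2 = -1 + p)
1/(n(Z(1/(-5))) - 988919) = 1/((-1 + (5 + √2*√(1/(-5)))) - 988919) = 1/((-1 + (5 + √2*√(-⅕))) - 988919) = 1/((-1 + (5 + √2*(I*√5/5))) - 988919) = 1/((-1 + (5 + I*√10/5)) - 988919) = 1/((4 + I*√10/5) - 988919) = 1/(-988915 + I*√10/5)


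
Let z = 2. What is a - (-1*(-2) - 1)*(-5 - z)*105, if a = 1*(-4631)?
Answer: -3896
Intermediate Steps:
a = -4631
a - (-1*(-2) - 1)*(-5 - z)*105 = -4631 - (-1*(-2) - 1)*(-5 - 1*2)*105 = -4631 - (2 - 1)*(-5 - 2)*105 = -4631 - 1*(-7)*105 = -4631 - (-7)*105 = -4631 - 1*(-735) = -4631 + 735 = -3896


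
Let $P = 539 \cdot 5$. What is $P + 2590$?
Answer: $5285$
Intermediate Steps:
$P = 2695$
$P + 2590 = 2695 + 2590 = 5285$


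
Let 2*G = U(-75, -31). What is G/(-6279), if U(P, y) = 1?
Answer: -1/12558 ≈ -7.9631e-5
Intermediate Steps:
G = ½ (G = (½)*1 = ½ ≈ 0.50000)
G/(-6279) = (½)/(-6279) = (½)*(-1/6279) = -1/12558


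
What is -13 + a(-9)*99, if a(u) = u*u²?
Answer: -72184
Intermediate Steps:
a(u) = u³
-13 + a(-9)*99 = -13 + (-9)³*99 = -13 - 729*99 = -13 - 72171 = -72184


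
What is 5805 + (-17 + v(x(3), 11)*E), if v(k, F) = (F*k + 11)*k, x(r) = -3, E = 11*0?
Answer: 5788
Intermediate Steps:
E = 0
v(k, F) = k*(11 + F*k) (v(k, F) = (11 + F*k)*k = k*(11 + F*k))
5805 + (-17 + v(x(3), 11)*E) = 5805 + (-17 - 3*(11 + 11*(-3))*0) = 5805 + (-17 - 3*(11 - 33)*0) = 5805 + (-17 - 3*(-22)*0) = 5805 + (-17 + 66*0) = 5805 + (-17 + 0) = 5805 - 17 = 5788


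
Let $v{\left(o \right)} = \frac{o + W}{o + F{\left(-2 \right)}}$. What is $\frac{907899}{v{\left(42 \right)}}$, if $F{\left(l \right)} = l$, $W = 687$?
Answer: $\frac{12105320}{243} \approx 49816.0$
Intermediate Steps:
$v{\left(o \right)} = \frac{687 + o}{-2 + o}$ ($v{\left(o \right)} = \frac{o + 687}{o - 2} = \frac{687 + o}{-2 + o}$)
$\frac{907899}{v{\left(42 \right)}} = \frac{907899}{\frac{1}{-2 + 42} \left(687 + 42\right)} = \frac{907899}{\frac{1}{40} \cdot 729} = \frac{907899}{\frac{729}{40}} = 907899 \cdot \frac{40}{729} = \frac{12105320}{243}$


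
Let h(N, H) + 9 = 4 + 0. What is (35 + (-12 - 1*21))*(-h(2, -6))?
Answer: 10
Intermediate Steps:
h(N, H) = -5 (h(N, H) = -9 + (4 + 0) = -9 + 4 = -5)
(35 + (-12 - 1*21))*(-h(2, -6)) = (35 + (-12 - 1*21))*(-1*(-5)) = (35 + (-12 - 21))*5 = (35 - 33)*5 = 2*5 = 10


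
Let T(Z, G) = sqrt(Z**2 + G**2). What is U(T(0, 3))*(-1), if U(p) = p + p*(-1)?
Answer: 0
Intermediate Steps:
T(Z, G) = sqrt(G**2 + Z**2)
U(p) = 0 (U(p) = p - p = 0)
U(T(0, 3))*(-1) = 0*(-1) = 0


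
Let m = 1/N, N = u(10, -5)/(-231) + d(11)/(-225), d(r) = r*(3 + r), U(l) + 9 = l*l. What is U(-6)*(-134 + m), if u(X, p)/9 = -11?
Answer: -1500579/403 ≈ -3723.5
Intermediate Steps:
u(X, p) = -99 (u(X, p) = 9*(-11) = -99)
U(l) = -9 + l² (U(l) = -9 + l*l = -9 + l²)
N = -403/1575 (N = -99/(-231) + (11*(3 + 11))/(-225) = -99*(-1/231) + (11*14)*(-1/225) = 3/7 + 154*(-1/225) = 3/7 - 154/225 = -403/1575 ≈ -0.25587)
m = -1575/403 (m = 1/(-403/1575) = -1575/403 ≈ -3.9082)
U(-6)*(-134 + m) = (-9 + (-6)²)*(-134 - 1575/403) = (-9 + 36)*(-55577/403) = 27*(-55577/403) = -1500579/403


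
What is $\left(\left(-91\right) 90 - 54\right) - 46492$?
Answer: $-54736$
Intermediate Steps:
$\left(\left(-91\right) 90 - 54\right) - 46492 = \left(-8190 - 54\right) - 46492 = -8244 - 46492 = -54736$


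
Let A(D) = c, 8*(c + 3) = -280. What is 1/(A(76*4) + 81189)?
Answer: 1/81151 ≈ 1.2323e-5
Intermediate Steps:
c = -38 (c = -3 + (1/8)*(-280) = -3 - 35 = -38)
A(D) = -38
1/(A(76*4) + 81189) = 1/(-38 + 81189) = 1/81151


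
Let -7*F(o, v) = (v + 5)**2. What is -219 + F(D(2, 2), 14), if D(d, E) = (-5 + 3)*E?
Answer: -1894/7 ≈ -270.57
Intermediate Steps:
D(d, E) = -2*E
F(o, v) = -(5 + v)**2/7 (F(o, v) = -(v + 5)**2/7 = -(5 + v)**2/7)
-219 + F(D(2, 2), 14) = -219 - (5 + 14)**2/7 = -219 - 1/7*19**2 = -219 - 1/7*361 = -219 - 361/7 = -1894/7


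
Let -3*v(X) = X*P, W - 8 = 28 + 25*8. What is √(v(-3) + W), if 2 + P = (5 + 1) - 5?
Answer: √235 ≈ 15.330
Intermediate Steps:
P = -1 (P = -2 + ((5 + 1) - 5) = -2 + (6 - 5) = -2 + 1 = -1)
W = 236 (W = 8 + (28 + 25*8) = 8 + (28 + 200) = 8 + 228 = 236)
v(X) = X/3 (v(X) = -X*(-1)/3 = -(-1)*X/3 = X/3)
√(v(-3) + W) = √((⅓)*(-3) + 236) = √(-1 + 236) = √235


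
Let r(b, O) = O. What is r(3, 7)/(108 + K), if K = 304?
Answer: 7/412 ≈ 0.016990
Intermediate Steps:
r(3, 7)/(108 + K) = 7/(108 + 304) = 7/412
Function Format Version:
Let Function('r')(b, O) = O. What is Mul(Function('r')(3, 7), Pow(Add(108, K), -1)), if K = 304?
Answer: Rational(7, 412) ≈ 0.016990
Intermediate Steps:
Mul(Function('r')(3, 7), Pow(Add(108, K), -1)) = Mul(7, Pow(Add(108, 304), -1)) = Mul(7, Pow(412, -1)) = Mul(7, Rational(1, 412)) = Rational(7, 412)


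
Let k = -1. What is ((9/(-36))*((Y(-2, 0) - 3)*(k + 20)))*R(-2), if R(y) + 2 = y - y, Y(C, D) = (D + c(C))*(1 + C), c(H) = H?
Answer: -19/2 ≈ -9.5000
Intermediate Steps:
Y(C, D) = (1 + C)*(C + D) (Y(C, D) = (D + C)*(1 + C) = (C + D)*(1 + C) = (1 + C)*(C + D))
R(y) = -2 (R(y) = -2 + (y - y) = -2 + 0 = -2)
((9/(-36))*((Y(-2, 0) - 3)*(k + 20)))*R(-2) = ((9/(-36))*(((-2 + 0 + (-2)² - 2*0) - 3)*(-1 + 20)))*(-2) = ((9*(-1/36))*(((-2 + 0 + 4 + 0) - 3)*19))*(-2) = -(2 - 3)*19/4*(-2) = -(-1)*19/4*(-2) = -¼*(-19)*(-2) = (19/4)*(-2) = -19/2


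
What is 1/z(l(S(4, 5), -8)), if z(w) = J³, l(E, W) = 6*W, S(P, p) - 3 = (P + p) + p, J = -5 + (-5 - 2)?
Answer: -1/1728 ≈ -0.00057870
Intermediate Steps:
J = -12 (J = -5 - 7 = -12)
S(P, p) = 3 + P + 2*p (S(P, p) = 3 + ((P + p) + p) = 3 + (P + 2*p) = 3 + P + 2*p)
z(w) = -1728 (z(w) = (-12)³ = -1728)
1/z(l(S(4, 5), -8)) = 1/(-1728) = -1/1728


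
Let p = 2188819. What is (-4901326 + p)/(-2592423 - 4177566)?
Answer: 904169/2256663 ≈ 0.40067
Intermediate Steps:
(-4901326 + p)/(-2592423 - 4177566) = (-4901326 + 2188819)/(-2592423 - 4177566) = -2712507/(-6769989) = -2712507*(-1/6769989) = 904169/2256663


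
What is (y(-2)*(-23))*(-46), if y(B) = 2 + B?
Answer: 0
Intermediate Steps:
(y(-2)*(-23))*(-46) = ((2 - 2)*(-23))*(-46) = (0*(-23))*(-46) = 0*(-46) = 0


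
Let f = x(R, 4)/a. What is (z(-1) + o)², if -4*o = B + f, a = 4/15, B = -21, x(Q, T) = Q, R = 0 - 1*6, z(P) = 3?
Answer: 12321/64 ≈ 192.52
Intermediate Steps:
R = -6 (R = 0 - 6 = -6)
a = 4/15 (a = 4*(1/15) = 4/15 ≈ 0.26667)
f = -45/2 (f = -6/4/15 = -6*15/4 = -45/2 ≈ -22.500)
o = 87/8 (o = -(-21 - 45/2)/4 = -¼*(-87/2) = 87/8 ≈ 10.875)
(z(-1) + o)² = (3 + 87/8)² = (111/8)² = 12321/64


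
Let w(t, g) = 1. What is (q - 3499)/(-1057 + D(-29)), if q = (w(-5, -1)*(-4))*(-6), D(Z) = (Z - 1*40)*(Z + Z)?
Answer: -695/589 ≈ -1.1800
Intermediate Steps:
D(Z) = 2*Z*(-40 + Z) (D(Z) = (Z - 40)*(2*Z) = (-40 + Z)*(2*Z) = 2*Z*(-40 + Z))
q = 24 (q = (1*(-4))*(-6) = -4*(-6) = 24)
(q - 3499)/(-1057 + D(-29)) = (24 - 3499)/(-1057 + 2*(-29)*(-40 - 29)) = -3475/(-1057 + 2*(-29)*(-69)) = -3475/(-1057 + 4002) = -3475/2945 = -3475*1/2945 = -695/589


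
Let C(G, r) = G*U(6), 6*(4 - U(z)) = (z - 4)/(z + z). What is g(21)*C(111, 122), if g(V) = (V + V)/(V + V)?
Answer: 5291/12 ≈ 440.92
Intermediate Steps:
U(z) = 4 - (-4 + z)/(12*z) (U(z) = 4 - (z - 4)/(6*(z + z)) = 4 - (-4 + z)/(6*(2*z)) = 4 - (-4 + z)*1/(2*z)/6 = 4 - (-4 + z)/(12*z))
g(V) = 1 (g(V) = (2*V)/((2*V)) = (2*V)*(1/(2*V)) = 1)
C(G, r) = 143*G/36 (C(G, r) = G*((1/12)*(4 + 47*6)/6) = G*((1/12)*(⅙)*(4 + 282)) = G*((1/12)*(⅙)*286) = G*(143/36) = 143*G/36)
g(21)*C(111, 122) = 1*((143/36)*111) = 1*(5291/12) = 5291/12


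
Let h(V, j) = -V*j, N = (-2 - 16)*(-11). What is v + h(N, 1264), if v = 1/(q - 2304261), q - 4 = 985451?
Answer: -330060215233/1318806 ≈ -2.5027e+5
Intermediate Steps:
q = 985455 (q = 4 + 985451 = 985455)
N = 198 (N = -18*(-11) = 198)
v = -1/1318806 (v = 1/(985455 - 2304261) = 1/(-1318806) = -1/1318806 ≈ -7.5826e-7)
h(V, j) = -V*j
v + h(N, 1264) = -1/1318806 - 1*198*1264 = -1/1318806 - 250272 = -330060215233/1318806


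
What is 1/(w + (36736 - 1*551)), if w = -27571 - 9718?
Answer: -1/1104 ≈ -0.00090580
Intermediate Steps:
w = -37289
1/(w + (36736 - 1*551)) = 1/(-37289 + (36736 - 1*551)) = 1/(-37289 + (36736 - 551)) = 1/(-37289 + 36185) = 1/(-1104) = -1/1104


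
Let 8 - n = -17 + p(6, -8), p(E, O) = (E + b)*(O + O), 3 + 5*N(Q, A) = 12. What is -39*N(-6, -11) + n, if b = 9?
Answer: 974/5 ≈ 194.80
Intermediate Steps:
N(Q, A) = 9/5 (N(Q, A) = -⅗ + (⅕)*12 = -⅗ + 12/5 = 9/5)
p(E, O) = 2*O*(9 + E) (p(E, O) = (E + 9)*(O + O) = (9 + E)*(2*O) = 2*O*(9 + E))
n = 265 (n = 8 - (-17 + 2*(-8)*(9 + 6)) = 8 - (-17 + 2*(-8)*15) = 8 - (-17 - 240) = 8 - 1*(-257) = 8 + 257 = 265)
-39*N(-6, -11) + n = -39*9/5 + 265 = -351/5 + 265 = 974/5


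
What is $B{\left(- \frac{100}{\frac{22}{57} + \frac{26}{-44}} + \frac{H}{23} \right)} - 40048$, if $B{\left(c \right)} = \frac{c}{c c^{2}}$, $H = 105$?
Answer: $- \frac{339406724043062879}{8474998104225} \approx -40048.0$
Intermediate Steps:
$B{\left(c \right)} = \frac{1}{c^{2}}$ ($B{\left(c \right)} = \frac{c}{c^{3}} = \frac{1}{c^{2}}$)
$B{\left(- \frac{100}{\frac{22}{57} + \frac{26}{-44}} + \frac{H}{23} \right)} - 40048 = \frac{1}{\left(- \frac{100}{\frac{22}{57} + \frac{26}{-44}} + \frac{105}{23}\right)^{2}} - 40048 = \frac{1}{\left(- \frac{100}{22 \cdot \frac{1}{57} + 26 \left(- \frac{1}{44}\right)} + 105 \cdot \frac{1}{23}\right)^{2}} - 40048 = \frac{1}{\left(- \frac{100}{\frac{22}{57} - \frac{13}{22}} + \frac{105}{23}\right)^{2}} - 40048 = \frac{1}{\left(- \frac{100}{- \frac{257}{1254}} + \frac{105}{23}\right)^{2}} - 40048 = \frac{1}{\left(\left(-100\right) \left(- \frac{1254}{257}\right) + \frac{105}{23}\right)^{2}} - 40048 = \frac{1}{\left(\frac{125400}{257} + \frac{105}{23}\right)^{2}} - 40048 = \frac{1}{\frac{8474998104225}{34939921}} - 40048 = \frac{34939921}{8474998104225} - 40048 = - \frac{339406724043062879}{8474998104225}$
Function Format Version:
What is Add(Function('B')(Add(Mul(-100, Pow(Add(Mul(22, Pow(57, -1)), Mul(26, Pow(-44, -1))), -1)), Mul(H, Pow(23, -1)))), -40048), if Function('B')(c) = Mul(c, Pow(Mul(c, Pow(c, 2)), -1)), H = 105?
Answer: Rational(-339406724043062879, 8474998104225) ≈ -40048.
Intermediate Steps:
Function('B')(c) = Pow(c, -2) (Function('B')(c) = Mul(c, Pow(Pow(c, 3), -1)) = Mul(c, Pow(c, -3)) = Pow(c, -2))
Add(Function('B')(Add(Mul(-100, Pow(Add(Mul(22, Pow(57, -1)), Mul(26, Pow(-44, -1))), -1)), Mul(H, Pow(23, -1)))), -40048) = Add(Pow(Add(Mul(-100, Pow(Add(Mul(22, Pow(57, -1)), Mul(26, Pow(-44, -1))), -1)), Mul(105, Pow(23, -1))), -2), -40048) = Add(Pow(Add(Mul(-100, Pow(Add(Mul(22, Rational(1, 57)), Mul(26, Rational(-1, 44))), -1)), Mul(105, Rational(1, 23))), -2), -40048) = Add(Pow(Add(Mul(-100, Pow(Add(Rational(22, 57), Rational(-13, 22)), -1)), Rational(105, 23)), -2), -40048) = Add(Pow(Add(Mul(-100, Pow(Rational(-257, 1254), -1)), Rational(105, 23)), -2), -40048) = Add(Pow(Add(Mul(-100, Rational(-1254, 257)), Rational(105, 23)), -2), -40048) = Add(Pow(Add(Rational(125400, 257), Rational(105, 23)), -2), -40048) = Add(Pow(Rational(2911185, 5911), -2), -40048) = Add(Rational(34939921, 8474998104225), -40048) = Rational(-339406724043062879, 8474998104225)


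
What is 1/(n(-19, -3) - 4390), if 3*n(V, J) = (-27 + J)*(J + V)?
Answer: -1/4170 ≈ -0.00023981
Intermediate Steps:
n(V, J) = (-27 + J)*(J + V)/3 (n(V, J) = ((-27 + J)*(J + V))/3 = (-27 + J)*(J + V)/3)
1/(n(-19, -3) - 4390) = 1/((-9*(-3) - 9*(-19) + (⅓)*(-3)² + (⅓)*(-3)*(-19)) - 4390) = 1/((27 + 171 + (⅓)*9 + 19) - 4390) = 1/((27 + 171 + 3 + 19) - 4390) = 1/(220 - 4390) = 1/(-4170) = -1/4170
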